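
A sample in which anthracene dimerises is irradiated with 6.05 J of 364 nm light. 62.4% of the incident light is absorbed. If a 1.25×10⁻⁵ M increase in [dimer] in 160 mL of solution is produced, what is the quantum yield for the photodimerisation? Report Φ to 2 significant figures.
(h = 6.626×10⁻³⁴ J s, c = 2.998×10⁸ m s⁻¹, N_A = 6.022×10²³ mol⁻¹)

Product: (1.25×10⁻⁵ M)(0.16 L) = 2.000×10⁻⁶ mol.
Photon energy at 364 nm: hc/λ = (6.626×10⁻³⁴)(2.998×10⁸)/(364×10⁻⁹) = 5.457×10⁻¹⁹ J.
Photons incident: 6.05 / 5.457×10⁻¹⁹ = 1.109×10¹⁹, i.e. 1.109×10¹⁹/6.022×10²³ = 1.842×10⁻⁵ mol.
Photons absorbed: 0.624 × 1.842×10⁻⁵ = 1.149×10⁻⁵ mol.
Φ = 2.000×10⁻⁶ mol / 1.149×10⁻⁵ mol photons = 0.17.

Φ = 0.17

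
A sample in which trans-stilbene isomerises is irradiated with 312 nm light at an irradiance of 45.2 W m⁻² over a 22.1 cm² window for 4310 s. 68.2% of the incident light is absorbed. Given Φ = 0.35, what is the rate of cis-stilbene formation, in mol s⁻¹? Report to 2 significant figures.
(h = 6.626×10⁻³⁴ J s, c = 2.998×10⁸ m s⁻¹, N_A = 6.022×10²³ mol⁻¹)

6.2×10⁻⁸ mol s⁻¹

Photon energy at 312 nm: hc/λ = (6.626×10⁻³⁴)(2.998×10⁸)/(312×10⁻⁹) = 6.367×10⁻¹⁹ J.
Energy delivered: (45.2 W m⁻²)(22.1×10⁻⁴ m²)(4310 s) = 430.5 J.
Photons incident: 430.5 / 6.367×10⁻¹⁹ = 6.761×10²⁰, i.e. 6.761×10²⁰/6.022×10²³ = 0.001123 mol.
Photons absorbed: 0.682 × 0.001123 = 7.659×10⁻⁴ mol.
Product formed: 0.35 × 7.659×10⁻⁴ = 2.681×10⁻⁴ mol.
Rate: 2.681×10⁻⁴ / 4310 s = 6.2×10⁻⁸ mol s⁻¹.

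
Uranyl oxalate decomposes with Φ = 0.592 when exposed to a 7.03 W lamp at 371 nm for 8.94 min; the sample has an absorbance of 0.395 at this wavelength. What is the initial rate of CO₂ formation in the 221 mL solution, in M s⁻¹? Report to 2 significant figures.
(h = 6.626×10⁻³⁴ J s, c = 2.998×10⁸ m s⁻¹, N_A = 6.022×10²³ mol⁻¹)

Photon energy at 371 nm: hc/λ = (6.626×10⁻³⁴)(2.998×10⁸)/(371×10⁻⁹) = 5.354×10⁻¹⁹ J.
Energy delivered: (7.03 W)(536.4 s) = 3771 J.
Photons incident: 3771 / 5.354×10⁻¹⁹ = 7.043×10²¹, i.e. 7.043×10²¹/6.022×10²³ = 0.01170 mol.
Fraction absorbed: 1 − 10^(−0.395) = 0.5973.
Photons absorbed: 0.5973 × 0.01170 = 0.006988 mol.
Product formed: 0.592 × 0.006988 = 0.004137 mol.
Rate: 0.004137 mol / (536.4 s × 0.221 L) = 3.5×10⁻⁵ M s⁻¹.

3.5×10⁻⁵ M s⁻¹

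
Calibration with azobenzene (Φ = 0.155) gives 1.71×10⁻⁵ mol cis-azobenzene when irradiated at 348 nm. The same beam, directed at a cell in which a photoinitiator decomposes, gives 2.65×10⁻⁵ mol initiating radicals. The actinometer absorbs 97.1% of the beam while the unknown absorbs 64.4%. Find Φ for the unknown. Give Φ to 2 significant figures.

Photons absorbed by the actinometer: 1.71×10⁻⁵ / 0.155 = 1.103×10⁻⁴ mol.
Incident flux: 1.103×10⁻⁴ / 0.971 = 1.136×10⁻⁴ einstein.
Absorbed by unknown: 0.644 × 1.136×10⁻⁴ = 7.316×10⁻⁵ mol.
Φ(unknown) = 2.65×10⁻⁵ / 7.316×10⁻⁵ = 0.36.

Φ = 0.36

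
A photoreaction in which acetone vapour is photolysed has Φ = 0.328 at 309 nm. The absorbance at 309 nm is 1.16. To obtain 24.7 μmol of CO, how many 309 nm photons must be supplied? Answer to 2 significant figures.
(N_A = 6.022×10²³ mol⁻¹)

4.9×10¹⁹ photons

Product: 24.7 μmol = 2.47×10⁻⁵ mol.
Photons that must be absorbed: 2.47×10⁻⁵ / 0.328 = 7.530×10⁻⁵ mol.
Fraction absorbed: 1 − 10^(−1.16) = 0.9308.
Incident photons needed: 7.530×10⁻⁵ / 0.9308 = 8.090×10⁻⁵ mol.
Photon count: 8.090×10⁻⁵ × 6.022×10²³ = 4.9×10¹⁹.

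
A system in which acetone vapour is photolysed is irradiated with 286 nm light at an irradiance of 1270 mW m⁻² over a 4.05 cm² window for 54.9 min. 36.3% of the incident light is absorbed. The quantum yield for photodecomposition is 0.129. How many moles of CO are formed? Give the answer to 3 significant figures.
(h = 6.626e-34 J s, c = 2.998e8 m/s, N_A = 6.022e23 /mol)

1.90e-7 mol

Photon energy at 286 nm: hc/λ = (6.626e-34)(2.998e8)/(286e-9) = 6.946e-19 J.
Energy delivered: (1270 mW m⁻²)(4.05e-4 m²)(3294 s) = 1.694 J.
Photons incident: 1.694 / 6.946e-19 = 2.439e18, i.e. 2.439e18/6.022e23 = 4.050e-6 mol.
Photons absorbed: 0.363 × 4.050e-6 = 1.470e-6 mol.
Product: Φ × n_abs = 0.129 × 1.470e-6 = 1.896e-7 mol.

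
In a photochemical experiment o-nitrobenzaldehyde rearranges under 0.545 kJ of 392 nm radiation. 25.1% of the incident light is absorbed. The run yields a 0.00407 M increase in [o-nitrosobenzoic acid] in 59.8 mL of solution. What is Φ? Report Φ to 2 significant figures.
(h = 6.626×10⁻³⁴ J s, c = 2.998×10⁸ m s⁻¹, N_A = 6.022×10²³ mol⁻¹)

Product: (0.00407 M)(0.0598 L) = 2.434×10⁻⁴ mol.
Photon energy at 392 nm: hc/λ = (6.626×10⁻³⁴)(2.998×10⁸)/(392×10⁻⁹) = 5.068×10⁻¹⁹ J.
Incident energy: 0.545 kJ = 545 J.
Photons incident: 545 / 5.068×10⁻¹⁹ = 1.075×10²¹, i.e. 1.075×10²¹/6.022×10²³ = 0.001785 mol.
Photons absorbed: 0.251 × 0.001785 = 4.480×10⁻⁴ mol.
Φ = 2.434×10⁻⁴ mol / 4.480×10⁻⁴ mol photons = 0.54.

Φ = 0.54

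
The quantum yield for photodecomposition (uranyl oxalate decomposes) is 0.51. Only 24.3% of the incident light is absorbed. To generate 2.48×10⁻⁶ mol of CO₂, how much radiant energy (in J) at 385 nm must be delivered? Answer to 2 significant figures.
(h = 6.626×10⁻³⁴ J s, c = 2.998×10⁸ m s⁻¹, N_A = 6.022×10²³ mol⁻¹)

6.2 J

Photons that must be absorbed: 2.48×10⁻⁶ / 0.51 = 4.863×10⁻⁶ mol.
Incident photons needed: 4.863×10⁻⁶ / 0.243 = 2.001×10⁻⁵ mol.
Photon energy: hc/λ = 5.160×10⁻¹⁹ J; per mole, 3.107×10⁵ J mol⁻¹.
Energy required: 2.001×10⁻⁵ × 3.107×10⁵ = 6.2 J.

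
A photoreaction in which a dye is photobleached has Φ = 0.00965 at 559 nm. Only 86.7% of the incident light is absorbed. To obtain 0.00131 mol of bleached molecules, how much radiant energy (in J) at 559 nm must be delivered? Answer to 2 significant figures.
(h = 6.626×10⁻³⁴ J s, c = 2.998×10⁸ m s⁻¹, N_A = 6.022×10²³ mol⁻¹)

Photons that must be absorbed: 0.00131 / 0.00965 = 0.1358 mol.
Incident photons needed: 0.1358 / 0.867 = 0.1566 mol.
Photon energy: hc/λ = 3.554×10⁻¹⁹ J; per mole, 2.140×10⁵ J mol⁻¹.
Energy required: 0.1566 × 2.140×10⁵ = 3.4×10⁴ J.

3.4×10⁴ J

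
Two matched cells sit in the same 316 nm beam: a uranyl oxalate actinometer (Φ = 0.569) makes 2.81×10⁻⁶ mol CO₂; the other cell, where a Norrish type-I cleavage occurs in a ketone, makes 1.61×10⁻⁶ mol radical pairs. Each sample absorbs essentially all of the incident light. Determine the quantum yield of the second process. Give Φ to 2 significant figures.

Φ = 0.33

Photons absorbed by the actinometer: 2.81×10⁻⁶ / 0.569 = 4.938×10⁻⁶ mol.
Φ(unknown) = 1.61×10⁻⁶ / 4.938×10⁻⁶ = 0.33.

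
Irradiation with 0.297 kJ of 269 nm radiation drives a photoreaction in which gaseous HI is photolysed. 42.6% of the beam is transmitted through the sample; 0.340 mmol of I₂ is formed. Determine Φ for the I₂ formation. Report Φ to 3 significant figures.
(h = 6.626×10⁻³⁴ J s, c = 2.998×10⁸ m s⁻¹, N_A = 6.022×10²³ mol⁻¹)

Product: 0.340 mmol = 3.40×10⁻⁴ mol.
Photon energy at 269 nm: hc/λ = (6.626×10⁻³⁴)(2.998×10⁸)/(269×10⁻⁹) = 7.385×10⁻¹⁹ J.
Incident energy: 0.297 kJ = 297 J.
Photons incident: 297 / 7.385×10⁻¹⁹ = 4.022×10²⁰, i.e. 4.022×10²⁰/6.022×10²³ = 6.679×10⁻⁴ mol.
Fraction absorbed: 1 − 42.6/100 = 0.5740.
Photons absorbed: 0.5740 × 6.679×10⁻⁴ = 3.834×10⁻⁴ mol.
Φ = 3.40×10⁻⁴ mol / 3.834×10⁻⁴ mol photons = 0.887.

Φ = 0.887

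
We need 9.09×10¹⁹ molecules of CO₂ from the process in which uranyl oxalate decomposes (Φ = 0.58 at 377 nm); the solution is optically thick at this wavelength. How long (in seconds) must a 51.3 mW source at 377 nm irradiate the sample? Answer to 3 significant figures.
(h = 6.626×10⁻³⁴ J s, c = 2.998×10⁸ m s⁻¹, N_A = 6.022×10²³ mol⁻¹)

t ≈ 1610 s

Product: 9.09×10¹⁹ / 6.022×10²³ = 1.509×10⁻⁴ mol.
Photons that must be absorbed: 1.509×10⁻⁴ / 0.58 = 2.602×10⁻⁴ mol.
Photon energy: hc/λ = 5.269×10⁻¹⁹ J; per mole, 3.173×10⁵ J mol⁻¹.
Energy required: 2.602×10⁻⁴ × 3.173×10⁵ = 82.56 J.
Time: 82.56 J / 0.0513 W = 1610 s.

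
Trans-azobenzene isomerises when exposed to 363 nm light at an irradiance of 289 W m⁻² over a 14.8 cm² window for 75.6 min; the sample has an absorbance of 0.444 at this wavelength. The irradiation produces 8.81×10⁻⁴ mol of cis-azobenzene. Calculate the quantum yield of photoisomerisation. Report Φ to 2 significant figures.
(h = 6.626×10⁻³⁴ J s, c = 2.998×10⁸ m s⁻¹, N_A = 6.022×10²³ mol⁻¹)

Φ = 0.23

Photon energy at 363 nm: hc/λ = (6.626×10⁻³⁴)(2.998×10⁸)/(363×10⁻⁹) = 5.472×10⁻¹⁹ J.
Energy delivered: (289 W m⁻²)(14.8×10⁻⁴ m²)(4536 s) = 1940 J.
Photons incident: 1940 / 5.472×10⁻¹⁹ = 3.545×10²¹, i.e. 3.545×10²¹/6.022×10²³ = 0.005887 mol.
Fraction absorbed: 1 − 10^(−0.444) = 0.6403.
Photons absorbed: 0.6403 × 0.005887 = 0.003769 mol.
Φ = 8.81×10⁻⁴ mol / 0.003769 mol photons = 0.23.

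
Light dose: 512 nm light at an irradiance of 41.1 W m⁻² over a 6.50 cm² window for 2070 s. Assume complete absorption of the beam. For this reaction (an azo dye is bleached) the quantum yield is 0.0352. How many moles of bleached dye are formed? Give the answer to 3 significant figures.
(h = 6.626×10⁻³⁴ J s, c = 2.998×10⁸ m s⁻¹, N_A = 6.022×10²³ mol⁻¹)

8.33×10⁻⁶ mol

Photon energy at 512 nm: hc/λ = (6.626×10⁻³⁴)(2.998×10⁸)/(512×10⁻⁹) = 3.880×10⁻¹⁹ J.
Energy delivered: (41.1 W m⁻²)(6.50×10⁻⁴ m²)(2070 s) = 55.30 J.
Photons incident: 55.30 / 3.880×10⁻¹⁹ = 1.425×10²⁰, i.e. 1.425×10²⁰/6.022×10²³ = 2.366×10⁻⁴ mol.
Product: Φ × n_abs = 0.0352 × 2.366×10⁻⁴ = 8.328×10⁻⁶ mol.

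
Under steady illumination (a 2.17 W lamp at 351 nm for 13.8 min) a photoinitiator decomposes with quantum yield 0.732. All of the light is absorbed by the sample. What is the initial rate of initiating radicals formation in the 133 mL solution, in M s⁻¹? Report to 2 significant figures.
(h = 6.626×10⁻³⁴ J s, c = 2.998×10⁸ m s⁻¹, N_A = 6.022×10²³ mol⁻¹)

3.5×10⁻⁵ M s⁻¹

Photon energy at 351 nm: hc/λ = (6.626×10⁻³⁴)(2.998×10⁸)/(351×10⁻⁹) = 5.659×10⁻¹⁹ J.
Energy delivered: (2.17 W)(828 s) = 1797 J.
Photons incident: 1797 / 5.659×10⁻¹⁹ = 3.175×10²¹, i.e. 3.175×10²¹/6.022×10²³ = 0.005272 mol.
Product formed: 0.732 × 0.005272 = 0.003859 mol.
Rate: 0.003859 mol / (828 s × 0.133 L) = 3.5×10⁻⁵ M s⁻¹.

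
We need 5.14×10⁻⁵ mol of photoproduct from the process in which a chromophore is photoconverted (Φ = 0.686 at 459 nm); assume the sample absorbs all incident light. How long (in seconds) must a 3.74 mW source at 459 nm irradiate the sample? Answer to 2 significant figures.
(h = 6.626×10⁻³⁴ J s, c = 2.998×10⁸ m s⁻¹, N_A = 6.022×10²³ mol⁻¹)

t ≈ 5200 s

Photons that must be absorbed: 5.14×10⁻⁵ / 0.686 = 7.493×10⁻⁵ mol.
Photon energy: hc/λ = 4.328×10⁻¹⁹ J; per mole, 2.606×10⁵ J mol⁻¹.
Energy required: 7.493×10⁻⁵ × 2.606×10⁵ = 19.53 J.
Time: 19.53 J / 0.00374 W = 5200 s.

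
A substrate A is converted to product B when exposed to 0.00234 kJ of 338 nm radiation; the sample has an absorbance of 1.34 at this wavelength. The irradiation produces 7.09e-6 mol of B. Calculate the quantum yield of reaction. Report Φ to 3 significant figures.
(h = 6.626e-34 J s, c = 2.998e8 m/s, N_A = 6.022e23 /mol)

Photon energy at 338 nm: hc/λ = (6.626e-34)(2.998e8)/(338e-9) = 5.877e-19 J.
Incident energy: 0.00234 kJ = 2.34 J.
Photons incident: 2.34 / 5.877e-19 = 3.982e18, i.e. 3.982e18/6.022e23 = 6.612e-6 mol.
Fraction absorbed: 1 − 10^(−1.34) = 0.9543.
Photons absorbed: 0.9543 × 6.612e-6 = 6.310e-6 mol.
Φ = 7.09e-6 mol / 6.310e-6 mol photons = 1.12.

Φ = 1.12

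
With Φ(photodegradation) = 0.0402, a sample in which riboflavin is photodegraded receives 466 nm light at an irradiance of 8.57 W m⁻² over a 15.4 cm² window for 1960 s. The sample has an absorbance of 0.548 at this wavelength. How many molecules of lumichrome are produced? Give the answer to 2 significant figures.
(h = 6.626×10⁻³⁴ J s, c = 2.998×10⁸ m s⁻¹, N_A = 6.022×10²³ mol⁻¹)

Photon energy at 466 nm: hc/λ = (6.626×10⁻³⁴)(2.998×10⁸)/(466×10⁻⁹) = 4.263×10⁻¹⁹ J.
Energy delivered: (8.57 W m⁻²)(15.4×10⁻⁴ m²)(1960 s) = 25.87 J.
Photons incident: 25.87 / 4.263×10⁻¹⁹ = 6.068×10¹⁹, i.e. 6.068×10¹⁹/6.022×10²³ = 1.008×10⁻⁴ mol.
Fraction absorbed: 1 − 10^(−0.548) = 0.7169.
Photons absorbed: 0.7169 × 1.008×10⁻⁴ = 7.226×10⁻⁵ mol.
Product: Φ × n_abs = 0.0402 × 7.226×10⁻⁵ = 2.905×10⁻⁶ mol.
As a count: 2.905×10⁻⁶ × 6.022×10²³ = 1.7×10¹⁸.

1.7×10¹⁸ molecules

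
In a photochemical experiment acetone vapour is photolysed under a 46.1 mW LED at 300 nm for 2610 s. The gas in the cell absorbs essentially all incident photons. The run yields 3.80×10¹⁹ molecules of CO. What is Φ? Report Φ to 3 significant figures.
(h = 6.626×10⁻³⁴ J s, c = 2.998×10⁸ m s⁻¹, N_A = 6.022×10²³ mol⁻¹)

Product: 3.80×10¹⁹ / 6.022×10²³ = 6.310×10⁻⁵ mol.
Photon energy at 300 nm: hc/λ = (6.626×10⁻³⁴)(2.998×10⁸)/(300×10⁻⁹) = 6.622×10⁻¹⁹ J.
Energy delivered: (46.1 mW)(2610 s) = 120.3 J.
Photons incident: 120.3 / 6.622×10⁻¹⁹ = 1.817×10²⁰, i.e. 1.817×10²⁰/6.022×10²³ = 3.017×10⁻⁴ mol.
Φ = 6.310×10⁻⁵ mol / 3.017×10⁻⁴ mol photons = 0.209.

Φ = 0.209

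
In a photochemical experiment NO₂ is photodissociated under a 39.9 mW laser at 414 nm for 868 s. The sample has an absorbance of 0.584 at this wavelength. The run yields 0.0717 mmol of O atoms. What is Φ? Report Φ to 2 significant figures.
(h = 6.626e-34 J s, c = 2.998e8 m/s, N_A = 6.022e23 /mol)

Product: 0.0717 mmol = 7.17e-5 mol.
Photon energy at 414 nm: hc/λ = (6.626e-34)(2.998e8)/(414e-9) = 4.798e-19 J.
Energy delivered: (39.9 mW)(868 s) = 34.63 J.
Photons incident: 34.63 / 4.798e-19 = 7.218e19, i.e. 7.218e19/6.022e23 = 1.199e-4 mol.
Fraction absorbed: 1 − 10^(−0.584) = 0.7394.
Photons absorbed: 0.7394 × 1.199e-4 = 8.865e-5 mol.
Φ = 7.17e-5 mol / 8.865e-5 mol photons = 0.81.

Φ = 0.81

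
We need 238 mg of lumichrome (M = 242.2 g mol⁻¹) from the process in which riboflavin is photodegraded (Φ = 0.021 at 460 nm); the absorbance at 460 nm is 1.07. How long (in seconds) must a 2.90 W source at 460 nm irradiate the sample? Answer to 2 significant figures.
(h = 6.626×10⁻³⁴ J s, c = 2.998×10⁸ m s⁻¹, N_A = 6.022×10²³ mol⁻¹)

Product: 238 mg / 242.2 g mol⁻¹ = 9.827×10⁻⁴ mol.
Photons that must be absorbed: 9.827×10⁻⁴ / 0.021 = 0.04680 mol.
Fraction absorbed: 1 − 10^(−1.07) = 0.9149.
Incident photons needed: 0.04680 / 0.9149 = 0.05115 mol.
Photon energy: hc/λ = 4.318×10⁻¹⁹ J; per mole, 2.600×10⁵ J mol⁻¹.
Energy required: 0.05115 × 2.600×10⁵ = 1.330×10⁴ J.
Time: 1.330×10⁴ J / 2.9 W = 4600 s.

t ≈ 4600 s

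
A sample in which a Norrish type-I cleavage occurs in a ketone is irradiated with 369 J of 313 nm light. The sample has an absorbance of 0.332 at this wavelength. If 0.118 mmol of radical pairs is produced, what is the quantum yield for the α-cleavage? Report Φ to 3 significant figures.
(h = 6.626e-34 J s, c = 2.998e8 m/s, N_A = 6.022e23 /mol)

Product: 0.118 mmol = 1.18e-4 mol.
Photon energy at 313 nm: hc/λ = (6.626e-34)(2.998e8)/(313e-9) = 6.347e-19 J.
Photons incident: 369 / 6.347e-19 = 5.814e20, i.e. 5.814e20/6.022e23 = 9.655e-4 mol.
Fraction absorbed: 1 − 10^(−0.332) = 0.5344.
Photons absorbed: 0.5344 × 9.655e-4 = 5.160e-4 mol.
Φ = 1.18e-4 mol / 5.160e-4 mol photons = 0.229.

Φ = 0.229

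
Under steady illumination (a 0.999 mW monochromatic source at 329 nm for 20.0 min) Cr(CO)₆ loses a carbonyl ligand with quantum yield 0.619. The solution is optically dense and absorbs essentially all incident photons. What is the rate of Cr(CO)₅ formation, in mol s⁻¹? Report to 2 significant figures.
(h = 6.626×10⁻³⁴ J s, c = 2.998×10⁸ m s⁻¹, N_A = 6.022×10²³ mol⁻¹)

Photon energy at 329 nm: hc/λ = (6.626×10⁻³⁴)(2.998×10⁸)/(329×10⁻⁹) = 6.038×10⁻¹⁹ J.
Energy delivered: (0.999 mW)(1200 s) = 1.199 J.
Photons incident: 1.199 / 6.038×10⁻¹⁹ = 1.986×10¹⁸, i.e. 1.986×10¹⁸/6.022×10²³ = 3.298×10⁻⁶ mol.
Product formed: 0.619 × 3.298×10⁻⁶ = 2.041×10⁻⁶ mol.
Rate: 2.041×10⁻⁶ / 1200 s = 1.7×10⁻⁹ mol s⁻¹.

1.7×10⁻⁹ mol s⁻¹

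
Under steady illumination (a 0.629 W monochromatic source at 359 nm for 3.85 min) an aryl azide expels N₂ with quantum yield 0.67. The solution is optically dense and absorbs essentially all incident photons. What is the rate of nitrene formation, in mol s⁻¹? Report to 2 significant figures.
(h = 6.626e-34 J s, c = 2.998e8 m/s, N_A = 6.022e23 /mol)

Photon energy at 359 nm: hc/λ = (6.626e-34)(2.998e8)/(359e-9) = 5.533e-19 J.
Energy delivered: (0.629 W)(231 s) = 145.3 J.
Photons incident: 145.3 / 5.533e-19 = 2.626e20, i.e. 2.626e20/6.022e23 = 4.361e-4 mol.
Product formed: 0.67 × 4.361e-4 = 2.922e-4 mol.
Rate: 2.922e-4 / 231 s = 1.3e-6 mol s⁻¹.

1.3e-6 mol s⁻¹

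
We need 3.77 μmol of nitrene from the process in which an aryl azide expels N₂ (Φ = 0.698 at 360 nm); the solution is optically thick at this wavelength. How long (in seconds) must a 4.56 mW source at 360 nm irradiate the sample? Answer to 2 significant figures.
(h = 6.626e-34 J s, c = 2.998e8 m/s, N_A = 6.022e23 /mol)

t ≈ 390 s

Product: 3.77 μmol = 3.77e-6 mol.
Photons that must be absorbed: 3.77e-6 / 0.698 = 5.401e-6 mol.
Photon energy: hc/λ = 5.518e-19 J; per mole, 3.323e5 J mol⁻¹.
Energy required: 5.401e-6 × 3.323e5 = 1.795 J.
Time: 1.795 J / 0.00456 W = 390 s.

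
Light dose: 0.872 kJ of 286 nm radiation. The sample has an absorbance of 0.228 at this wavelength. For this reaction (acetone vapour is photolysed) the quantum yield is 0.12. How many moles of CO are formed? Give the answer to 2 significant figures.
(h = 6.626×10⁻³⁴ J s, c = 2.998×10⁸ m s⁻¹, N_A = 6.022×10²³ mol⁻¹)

Photon energy at 286 nm: hc/λ = (6.626×10⁻³⁴)(2.998×10⁸)/(286×10⁻⁹) = 6.946×10⁻¹⁹ J.
Incident energy: 0.872 kJ = 872 J.
Photons incident: 872 / 6.946×10⁻¹⁹ = 1.255×10²¹, i.e. 1.255×10²¹/6.022×10²³ = 0.002084 mol.
Fraction absorbed: 1 − 10^(−0.228) = 0.4084.
Photons absorbed: 0.4084 × 0.002084 = 8.511×10⁻⁴ mol.
Product: Φ × n_abs = 0.12 × 8.511×10⁻⁴ = 1.021×10⁻⁴ mol.

1.0×10⁻⁴ mol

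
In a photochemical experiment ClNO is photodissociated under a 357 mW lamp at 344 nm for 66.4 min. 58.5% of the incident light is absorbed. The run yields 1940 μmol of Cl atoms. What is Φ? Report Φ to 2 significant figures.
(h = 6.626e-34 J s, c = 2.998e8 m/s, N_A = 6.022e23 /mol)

Product: 1940 μmol = 0.00194 mol.
Photon energy at 344 nm: hc/λ = (6.626e-34)(2.998e8)/(344e-9) = 5.775e-19 J.
Energy delivered: (357 mW)(3984 s) = 1422 J.
Photons incident: 1422 / 5.775e-19 = 2.462e21, i.e. 2.462e21/6.022e23 = 0.004088 mol.
Photons absorbed: 0.585 × 0.004088 = 0.002391 mol.
Φ = 0.00194 mol / 0.002391 mol photons = 0.81.

Φ = 0.81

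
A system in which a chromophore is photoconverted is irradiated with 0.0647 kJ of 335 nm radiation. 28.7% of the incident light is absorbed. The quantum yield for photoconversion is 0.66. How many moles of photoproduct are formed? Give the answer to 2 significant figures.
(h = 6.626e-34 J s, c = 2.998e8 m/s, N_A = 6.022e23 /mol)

3.4e-5 mol

Photon energy at 335 nm: hc/λ = (6.626e-34)(2.998e8)/(335e-9) = 5.930e-19 J.
Incident energy: 0.0647 kJ = 64.7 J.
Photons incident: 64.7 / 5.930e-19 = 1.091e20, i.e. 1.091e20/6.022e23 = 1.812e-4 mol.
Photons absorbed: 0.287 × 1.812e-4 = 5.200e-5 mol.
Product: Φ × n_abs = 0.66 × 5.200e-5 = 3.432e-5 mol.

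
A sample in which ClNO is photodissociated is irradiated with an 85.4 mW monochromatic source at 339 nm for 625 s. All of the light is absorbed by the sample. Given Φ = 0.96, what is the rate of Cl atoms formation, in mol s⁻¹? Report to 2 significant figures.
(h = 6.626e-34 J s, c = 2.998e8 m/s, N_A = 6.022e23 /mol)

Photon energy at 339 nm: hc/λ = (6.626e-34)(2.998e8)/(339e-9) = 5.860e-19 J.
Energy delivered: (85.4 mW)(625 s) = 53.38 J.
Photons incident: 53.38 / 5.860e-19 = 9.109e19, i.e. 9.109e19/6.022e23 = 1.513e-4 mol.
Product formed: 0.96 × 1.513e-4 = 1.452e-4 mol.
Rate: 1.452e-4 / 625 s = 2.3e-7 mol s⁻¹.

2.3e-7 mol s⁻¹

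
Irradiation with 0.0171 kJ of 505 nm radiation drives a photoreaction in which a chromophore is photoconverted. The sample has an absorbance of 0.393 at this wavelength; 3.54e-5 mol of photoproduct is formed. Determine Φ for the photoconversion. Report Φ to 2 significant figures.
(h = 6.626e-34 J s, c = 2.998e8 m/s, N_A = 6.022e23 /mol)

Φ = 0.82

Photon energy at 505 nm: hc/λ = (6.626e-34)(2.998e8)/(505e-9) = 3.934e-19 J.
Incident energy: 0.0171 kJ = 17.1 J.
Photons incident: 17.1 / 3.934e-19 = 4.347e19, i.e. 4.347e19/6.022e23 = 7.219e-5 mol.
Fraction absorbed: 1 − 10^(−0.393) = 0.5954.
Photons absorbed: 0.5954 × 7.219e-5 = 4.298e-5 mol.
Φ = 3.54e-5 mol / 4.298e-5 mol photons = 0.82.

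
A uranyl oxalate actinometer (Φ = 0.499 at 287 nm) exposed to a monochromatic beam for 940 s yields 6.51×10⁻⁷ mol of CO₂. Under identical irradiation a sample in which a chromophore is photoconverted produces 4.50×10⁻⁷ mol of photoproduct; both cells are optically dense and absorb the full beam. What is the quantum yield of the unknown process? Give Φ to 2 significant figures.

Φ = 0.34

Photons absorbed by the actinometer: 6.51×10⁻⁷ / 0.499 = 1.305×10⁻⁶ mol.
Φ(unknown) = 4.50×10⁻⁷ / 1.305×10⁻⁶ = 0.34.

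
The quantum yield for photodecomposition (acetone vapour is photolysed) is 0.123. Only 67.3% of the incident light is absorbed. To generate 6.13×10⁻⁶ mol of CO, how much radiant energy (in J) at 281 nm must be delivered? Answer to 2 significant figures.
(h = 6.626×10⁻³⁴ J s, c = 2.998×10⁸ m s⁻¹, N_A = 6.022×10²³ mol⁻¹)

32 J

Photons that must be absorbed: 6.13×10⁻⁶ / 0.123 = 4.984×10⁻⁵ mol.
Incident photons needed: 4.984×10⁻⁵ / 0.673 = 7.406×10⁻⁵ mol.
Photon energy: hc/λ = 7.069×10⁻¹⁹ J; per mole, 4.257×10⁵ J mol⁻¹.
Energy required: 7.406×10⁻⁵ × 4.257×10⁵ = 32 J.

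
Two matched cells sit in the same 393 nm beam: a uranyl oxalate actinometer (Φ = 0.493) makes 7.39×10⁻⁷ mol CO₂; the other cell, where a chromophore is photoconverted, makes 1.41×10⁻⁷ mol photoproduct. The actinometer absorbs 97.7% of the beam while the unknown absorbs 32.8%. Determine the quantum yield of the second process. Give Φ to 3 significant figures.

Φ = 0.280

Photons absorbed by the actinometer: 7.39×10⁻⁷ / 0.493 = 1.499×10⁻⁶ mol.
Incident flux: 1.499×10⁻⁶ / 0.977 = 1.534×10⁻⁶ einstein.
Absorbed by unknown: 0.328 × 1.534×10⁻⁶ = 5.032×10⁻⁷ mol.
Φ(unknown) = 1.41×10⁻⁷ / 5.032×10⁻⁷ = 0.280.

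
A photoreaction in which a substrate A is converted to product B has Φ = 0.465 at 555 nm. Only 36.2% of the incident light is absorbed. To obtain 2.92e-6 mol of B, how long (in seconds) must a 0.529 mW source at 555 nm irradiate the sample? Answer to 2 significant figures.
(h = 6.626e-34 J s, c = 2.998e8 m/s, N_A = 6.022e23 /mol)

t ≈ 7100 s

Photons that must be absorbed: 2.92e-6 / 0.465 = 6.280e-6 mol.
Incident photons needed: 6.280e-6 / 0.362 = 1.735e-5 mol.
Photon energy: hc/λ = 3.579e-19 J; per mole, 2.155e5 J mol⁻¹.
Energy required: 1.735e-5 × 2.155e5 = 3.739 J.
Time: 3.739 J / 0.000529 W = 7100 s.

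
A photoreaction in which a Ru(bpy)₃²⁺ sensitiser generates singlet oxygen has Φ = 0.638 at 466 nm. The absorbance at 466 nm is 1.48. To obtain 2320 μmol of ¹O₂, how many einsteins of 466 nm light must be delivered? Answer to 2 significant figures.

0.0038 einstein

Product: 2320 μmol = 0.00232 mol.
Photons that must be absorbed: 0.00232 / 0.638 = 0.003636 mol.
Fraction absorbed: 1 − 10^(−1.48) = 0.9669.
Incident photons needed: 0.003636 / 0.9669 = 0.003760 mol.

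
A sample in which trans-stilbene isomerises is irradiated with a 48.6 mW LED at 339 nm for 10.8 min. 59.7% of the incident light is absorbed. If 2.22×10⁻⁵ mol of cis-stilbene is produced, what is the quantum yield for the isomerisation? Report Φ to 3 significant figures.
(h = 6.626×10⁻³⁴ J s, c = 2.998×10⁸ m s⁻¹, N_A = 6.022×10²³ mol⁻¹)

Photon energy at 339 nm: hc/λ = (6.626×10⁻³⁴)(2.998×10⁸)/(339×10⁻⁹) = 5.860×10⁻¹⁹ J.
Energy delivered: (48.6 mW)(648 s) = 31.49 J.
Photons incident: 31.49 / 5.860×10⁻¹⁹ = 5.374×10¹⁹, i.e. 5.374×10¹⁹/6.022×10²³ = 8.924×10⁻⁵ mol.
Photons absorbed: 0.597 × 8.924×10⁻⁵ = 5.328×10⁻⁵ mol.
Φ = 2.22×10⁻⁵ mol / 5.328×10⁻⁵ mol photons = 0.417.

Φ = 0.417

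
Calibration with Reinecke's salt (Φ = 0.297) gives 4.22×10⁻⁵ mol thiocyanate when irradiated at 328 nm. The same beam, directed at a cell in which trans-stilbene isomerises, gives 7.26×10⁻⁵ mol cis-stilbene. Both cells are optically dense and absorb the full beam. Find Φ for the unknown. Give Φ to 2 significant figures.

Φ = 0.51

Photons absorbed by the actinometer: 4.22×10⁻⁵ / 0.297 = 1.421×10⁻⁴ mol.
Φ(unknown) = 7.26×10⁻⁵ / 1.421×10⁻⁴ = 0.51.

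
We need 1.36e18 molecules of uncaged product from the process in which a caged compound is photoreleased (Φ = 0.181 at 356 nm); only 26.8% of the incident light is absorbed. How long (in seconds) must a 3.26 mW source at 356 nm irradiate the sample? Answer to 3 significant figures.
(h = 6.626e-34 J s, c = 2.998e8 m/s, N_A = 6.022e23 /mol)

t ≈ 4800 s

Product: 1.36e18 / 6.022e23 = 2.258e-6 mol.
Photons that must be absorbed: 2.258e-6 / 0.181 = 1.248e-5 mol.
Incident photons needed: 1.248e-5 / 0.268 = 4.657e-5 mol.
Photon energy: hc/λ = 5.580e-19 J; per mole, 3.360e5 J mol⁻¹.
Energy required: 4.657e-5 × 3.360e5 = 15.65 J.
Time: 15.65 J / 0.00326 W = 4800 s.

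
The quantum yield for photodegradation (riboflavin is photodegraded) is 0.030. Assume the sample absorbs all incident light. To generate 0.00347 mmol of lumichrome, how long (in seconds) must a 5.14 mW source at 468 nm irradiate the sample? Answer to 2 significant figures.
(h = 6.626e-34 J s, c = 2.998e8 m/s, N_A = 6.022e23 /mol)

t ≈ 5800 s

Product: 0.00347 mmol = 3.47e-6 mol.
Photons that must be absorbed: 3.47e-6 / 0.030 = 1.157e-4 mol.
Photon energy: hc/λ = 4.245e-19 J; per mole, 2.556e5 J mol⁻¹.
Energy required: 1.157e-4 × 2.556e5 = 29.57 J.
Time: 29.57 J / 0.00514 W = 5800 s.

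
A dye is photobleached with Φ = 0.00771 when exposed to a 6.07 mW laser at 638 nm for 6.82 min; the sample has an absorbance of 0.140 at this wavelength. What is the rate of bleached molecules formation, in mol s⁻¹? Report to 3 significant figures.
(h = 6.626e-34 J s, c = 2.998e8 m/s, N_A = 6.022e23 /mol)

Photon energy at 638 nm: hc/λ = (6.626e-34)(2.998e8)/(638e-9) = 3.114e-19 J.
Energy delivered: (6.07 mW)(409.2 s) = 2.484 J.
Photons incident: 2.484 / 3.114e-19 = 7.977e18, i.e. 7.977e18/6.022e23 = 1.325e-5 mol.
Fraction absorbed: 1 − 10^(−0.140) = 0.2756.
Photons absorbed: 0.2756 × 1.325e-5 = 3.652e-6 mol.
Product formed: 0.00771 × 3.652e-6 = 2.816e-8 mol.
Rate: 2.816e-8 / 409.2 s = 6.88e-11 mol s⁻¹.

6.88e-11 mol s⁻¹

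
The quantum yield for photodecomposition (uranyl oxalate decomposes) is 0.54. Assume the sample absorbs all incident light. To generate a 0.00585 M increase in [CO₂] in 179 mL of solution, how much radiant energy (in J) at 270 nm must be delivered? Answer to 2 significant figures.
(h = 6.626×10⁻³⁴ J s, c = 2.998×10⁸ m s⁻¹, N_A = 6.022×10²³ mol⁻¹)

Product: (0.00585 M)(0.179 L) = 0.001047 mol.
Photons that must be absorbed: 0.001047 / 0.54 = 0.001939 mol.
Photon energy: hc/λ = 7.357×10⁻¹⁹ J; per mole, 4.430×10⁵ J mol⁻¹.
Energy required: 0.001939 × 4.430×10⁵ = 860 J.

860 J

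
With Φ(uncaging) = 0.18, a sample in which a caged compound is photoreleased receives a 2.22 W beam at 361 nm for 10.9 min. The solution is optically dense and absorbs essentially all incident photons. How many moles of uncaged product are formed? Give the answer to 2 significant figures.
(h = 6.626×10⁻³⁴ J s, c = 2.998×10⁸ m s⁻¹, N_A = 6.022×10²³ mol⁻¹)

7.9×10⁻⁴ mol

Photon energy at 361 nm: hc/λ = (6.626×10⁻³⁴)(2.998×10⁸)/(361×10⁻⁹) = 5.503×10⁻¹⁹ J.
Energy delivered: (2.22 W)(654 s) = 1452 J.
Photons incident: 1452 / 5.503×10⁻¹⁹ = 2.639×10²¹, i.e. 2.639×10²¹/6.022×10²³ = 0.004382 mol.
Product: Φ × n_abs = 0.18 × 0.004382 = 7.888×10⁻⁴ mol.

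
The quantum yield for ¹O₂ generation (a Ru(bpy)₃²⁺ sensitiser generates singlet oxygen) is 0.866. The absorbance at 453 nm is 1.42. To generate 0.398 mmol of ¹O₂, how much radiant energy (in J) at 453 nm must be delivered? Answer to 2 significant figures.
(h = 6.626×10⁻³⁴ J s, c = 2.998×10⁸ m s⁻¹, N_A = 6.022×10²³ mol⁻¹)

130 J

Product: 0.398 mmol = 3.98×10⁻⁴ mol.
Photons that must be absorbed: 3.98×10⁻⁴ / 0.866 = 4.596×10⁻⁴ mol.
Fraction absorbed: 1 − 10^(−1.42) = 0.9620.
Incident photons needed: 4.596×10⁻⁴ / 0.9620 = 4.778×10⁻⁴ mol.
Photon energy: hc/λ = 4.385×10⁻¹⁹ J; per mole, 2.641×10⁵ J mol⁻¹.
Energy required: 4.778×10⁻⁴ × 2.641×10⁵ = 130 J.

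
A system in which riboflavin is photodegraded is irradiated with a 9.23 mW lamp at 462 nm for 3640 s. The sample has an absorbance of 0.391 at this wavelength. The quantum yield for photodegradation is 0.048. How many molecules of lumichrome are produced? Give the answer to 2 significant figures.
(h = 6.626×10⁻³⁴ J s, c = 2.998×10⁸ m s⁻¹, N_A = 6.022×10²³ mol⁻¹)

Photon energy at 462 nm: hc/λ = (6.626×10⁻³⁴)(2.998×10⁸)/(462×10⁻⁹) = 4.300×10⁻¹⁹ J.
Energy delivered: (9.23 mW)(3640 s) = 33.60 J.
Photons incident: 33.60 / 4.300×10⁻¹⁹ = 7.814×10¹⁹, i.e. 7.814×10¹⁹/6.022×10²³ = 1.298×10⁻⁴ mol.
Fraction absorbed: 1 − 10^(−0.391) = 0.5936.
Photons absorbed: 0.5936 × 1.298×10⁻⁴ = 7.705×10⁻⁵ mol.
Product: Φ × n_abs = 0.048 × 7.705×10⁻⁵ = 3.698×10⁻⁶ mol.
As a count: 3.698×10⁻⁶ × 6.022×10²³ = 2.2×10¹⁸.

2.2×10¹⁸ molecules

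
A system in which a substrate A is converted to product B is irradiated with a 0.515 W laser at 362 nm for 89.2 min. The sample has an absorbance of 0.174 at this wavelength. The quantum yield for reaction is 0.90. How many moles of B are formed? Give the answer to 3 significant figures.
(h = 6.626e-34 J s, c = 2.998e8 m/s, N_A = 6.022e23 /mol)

0.00248 mol

Photon energy at 362 nm: hc/λ = (6.626e-34)(2.998e8)/(362e-9) = 5.487e-19 J.
Energy delivered: (0.515 W)(5352 s) = 2756 J.
Photons incident: 2756 / 5.487e-19 = 5.023e21, i.e. 5.023e21/6.022e23 = 0.008341 mol.
Fraction absorbed: 1 − 10^(−0.174) = 0.3301.
Photons absorbed: 0.3301 × 0.008341 = 0.002753 mol.
Product: Φ × n_abs = 0.90 × 0.002753 = 0.002478 mol.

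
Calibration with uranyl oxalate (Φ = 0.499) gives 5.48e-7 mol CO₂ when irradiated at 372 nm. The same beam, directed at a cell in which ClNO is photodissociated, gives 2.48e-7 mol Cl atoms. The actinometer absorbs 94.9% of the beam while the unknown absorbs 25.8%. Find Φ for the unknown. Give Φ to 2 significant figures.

Φ = 0.83

Photons absorbed by the actinometer: 5.48e-7 / 0.499 = 1.098e-6 mol.
Incident flux: 1.098e-6 / 0.949 = 1.157e-6 einstein.
Absorbed by unknown: 0.258 × 1.157e-6 = 2.985e-7 mol.
Φ(unknown) = 2.48e-7 / 2.985e-7 = 0.83.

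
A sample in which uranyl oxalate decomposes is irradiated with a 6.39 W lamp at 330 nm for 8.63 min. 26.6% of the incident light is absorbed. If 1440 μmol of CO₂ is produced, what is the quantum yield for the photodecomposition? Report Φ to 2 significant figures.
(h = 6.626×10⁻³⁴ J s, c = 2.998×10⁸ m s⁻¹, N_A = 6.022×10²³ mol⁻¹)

Φ = 0.59

Product: 1440 μmol = 0.00144 mol.
Photon energy at 330 nm: hc/λ = (6.626×10⁻³⁴)(2.998×10⁸)/(330×10⁻⁹) = 6.020×10⁻¹⁹ J.
Energy delivered: (6.39 W)(517.8 s) = 3309 J.
Photons incident: 3309 / 6.020×10⁻¹⁹ = 5.497×10²¹, i.e. 5.497×10²¹/6.022×10²³ = 0.009128 mol.
Photons absorbed: 0.266 × 0.009128 = 0.002428 mol.
Φ = 0.00144 mol / 0.002428 mol photons = 0.59.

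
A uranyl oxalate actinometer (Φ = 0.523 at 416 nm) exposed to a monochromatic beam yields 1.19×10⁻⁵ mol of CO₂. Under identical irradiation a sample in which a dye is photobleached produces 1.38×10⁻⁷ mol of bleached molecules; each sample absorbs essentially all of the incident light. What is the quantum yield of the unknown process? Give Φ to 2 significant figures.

Φ = 0.0061

Photons absorbed by the actinometer: 1.19×10⁻⁵ / 0.523 = 2.275×10⁻⁵ mol.
Φ(unknown) = 1.38×10⁻⁷ / 2.275×10⁻⁵ = 0.0061.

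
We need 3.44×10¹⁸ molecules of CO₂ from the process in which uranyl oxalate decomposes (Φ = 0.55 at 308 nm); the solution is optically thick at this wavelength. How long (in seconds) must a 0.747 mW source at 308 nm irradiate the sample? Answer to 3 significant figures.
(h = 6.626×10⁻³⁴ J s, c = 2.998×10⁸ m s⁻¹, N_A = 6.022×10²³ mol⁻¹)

Product: 3.44×10¹⁸ / 6.022×10²³ = 5.712×10⁻⁶ mol.
Photons that must be absorbed: 5.712×10⁻⁶ / 0.55 = 1.039×10⁻⁵ mol.
Photon energy: hc/λ = 6.450×10⁻¹⁹ J; per mole, 3.884×10⁵ J mol⁻¹.
Energy required: 1.039×10⁻⁵ × 3.884×10⁵ = 4.035 J.
Time: 4.035 J / 0.000747 W = 5400 s.

t ≈ 5400 s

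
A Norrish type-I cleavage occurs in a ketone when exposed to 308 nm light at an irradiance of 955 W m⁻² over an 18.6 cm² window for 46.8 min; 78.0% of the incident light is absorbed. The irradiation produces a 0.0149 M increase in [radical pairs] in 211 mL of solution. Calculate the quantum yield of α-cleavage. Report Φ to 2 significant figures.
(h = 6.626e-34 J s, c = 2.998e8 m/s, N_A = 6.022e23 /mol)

Product: (0.0149 M)(0.211 L) = 0.003144 mol.
Photon energy at 308 nm: hc/λ = (6.626e-34)(2.998e8)/(308e-9) = 6.450e-19 J.
Energy delivered: (955 W m⁻²)(18.6e-4 m²)(2808 s) = 4988 J.
Photons incident: 4988 / 6.450e-19 = 7.733e21, i.e. 7.733e21/6.022e23 = 0.01284 mol.
Photons absorbed: 0.780 × 0.01284 = 0.01002 mol.
Φ = 0.003144 mol / 0.01002 mol photons = 0.31.

Φ = 0.31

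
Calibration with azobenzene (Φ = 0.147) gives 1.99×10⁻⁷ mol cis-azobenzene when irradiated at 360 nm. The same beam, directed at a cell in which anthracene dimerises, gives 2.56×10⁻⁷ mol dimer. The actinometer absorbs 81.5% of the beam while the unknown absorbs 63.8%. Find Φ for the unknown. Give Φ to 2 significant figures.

Φ = 0.24

Photons absorbed by the actinometer: 1.99×10⁻⁷ / 0.147 = 1.354×10⁻⁶ mol.
Incident flux: 1.354×10⁻⁶ / 0.815 = 1.661×10⁻⁶ einstein.
Absorbed by unknown: 0.638 × 1.661×10⁻⁶ = 1.060×10⁻⁶ mol.
Φ(unknown) = 2.56×10⁻⁷ / 1.060×10⁻⁶ = 0.24.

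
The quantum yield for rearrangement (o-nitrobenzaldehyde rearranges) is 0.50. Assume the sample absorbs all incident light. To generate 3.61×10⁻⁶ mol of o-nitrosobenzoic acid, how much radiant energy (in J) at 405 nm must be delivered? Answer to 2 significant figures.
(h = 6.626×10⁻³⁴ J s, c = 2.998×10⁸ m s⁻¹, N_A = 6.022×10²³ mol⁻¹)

Photons that must be absorbed: 3.61×10⁻⁶ / 0.50 = 7.220×10⁻⁶ mol.
Photon energy: hc/λ = 4.905×10⁻¹⁹ J; per mole, 2.954×10⁵ J mol⁻¹.
Energy required: 7.220×10⁻⁶ × 2.954×10⁵ = 2.1 J.

2.1 J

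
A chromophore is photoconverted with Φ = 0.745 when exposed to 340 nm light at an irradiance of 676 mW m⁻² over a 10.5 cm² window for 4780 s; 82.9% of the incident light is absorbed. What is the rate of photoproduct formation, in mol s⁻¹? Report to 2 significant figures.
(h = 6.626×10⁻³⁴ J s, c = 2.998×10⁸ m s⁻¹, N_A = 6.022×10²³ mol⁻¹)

Photon energy at 340 nm: hc/λ = (6.626×10⁻³⁴)(2.998×10⁸)/(340×10⁻⁹) = 5.843×10⁻¹⁹ J.
Energy delivered: (676 mW m⁻²)(10.5×10⁻⁴ m²)(4780 s) = 3.393 J.
Photons incident: 3.393 / 5.843×10⁻¹⁹ = 5.807×10¹⁸, i.e. 5.807×10¹⁸/6.022×10²³ = 9.643×10⁻⁶ mol.
Photons absorbed: 0.829 × 9.643×10⁻⁶ = 7.994×10⁻⁶ mol.
Product formed: 0.745 × 7.994×10⁻⁶ = 5.956×10⁻⁶ mol.
Rate: 5.956×10⁻⁶ / 4780 s = 1.2×10⁻⁹ mol s⁻¹.

1.2×10⁻⁹ mol s⁻¹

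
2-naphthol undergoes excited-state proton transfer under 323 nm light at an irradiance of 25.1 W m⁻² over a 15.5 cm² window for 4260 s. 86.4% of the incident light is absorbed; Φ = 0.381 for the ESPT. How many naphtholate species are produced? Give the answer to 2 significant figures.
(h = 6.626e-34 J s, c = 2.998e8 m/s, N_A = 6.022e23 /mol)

8.9e19 species

Photon energy at 323 nm: hc/λ = (6.626e-34)(2.998e8)/(323e-9) = 6.150e-19 J.
Energy delivered: (25.1 W m⁻²)(15.5e-4 m²)(4260 s) = 165.7 J.
Photons incident: 165.7 / 6.150e-19 = 2.694e20, i.e. 2.694e20/6.022e23 = 4.474e-4 mol.
Photons absorbed: 0.864 × 4.474e-4 = 3.866e-4 mol.
Product: Φ × n_abs = 0.381 × 3.866e-4 = 1.473e-4 mol.
As a count: 1.473e-4 × 6.022e23 = 8.9e19.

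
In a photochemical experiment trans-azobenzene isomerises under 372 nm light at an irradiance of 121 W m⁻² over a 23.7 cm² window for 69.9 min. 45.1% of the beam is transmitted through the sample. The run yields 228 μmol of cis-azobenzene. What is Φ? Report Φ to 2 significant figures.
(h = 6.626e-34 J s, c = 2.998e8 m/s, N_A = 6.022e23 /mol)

Φ = 0.11

Product: 228 μmol = 2.28e-4 mol.
Photon energy at 372 nm: hc/λ = (6.626e-34)(2.998e8)/(372e-9) = 5.340e-19 J.
Energy delivered: (121 W m⁻²)(23.7e-4 m²)(4194 s) = 1203 J.
Photons incident: 1203 / 5.340e-19 = 2.253e21, i.e. 2.253e21/6.022e23 = 0.003741 mol.
Fraction absorbed: 1 − 45.1/100 = 0.5490.
Photons absorbed: 0.5490 × 0.003741 = 0.002054 mol.
Φ = 2.28e-4 mol / 0.002054 mol photons = 0.11.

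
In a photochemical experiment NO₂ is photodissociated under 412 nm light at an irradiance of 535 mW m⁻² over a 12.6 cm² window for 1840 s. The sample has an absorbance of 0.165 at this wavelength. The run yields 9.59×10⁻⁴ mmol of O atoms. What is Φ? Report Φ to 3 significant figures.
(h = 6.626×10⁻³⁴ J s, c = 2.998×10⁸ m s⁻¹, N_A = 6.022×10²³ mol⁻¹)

Φ = 0.710

Product: 9.59×10⁻⁴ mmol = 9.59×10⁻⁷ mol.
Photon energy at 412 nm: hc/λ = (6.626×10⁻³⁴)(2.998×10⁸)/(412×10⁻⁹) = 4.822×10⁻¹⁹ J.
Energy delivered: (535 mW m⁻²)(12.6×10⁻⁴ m²)(1840 s) = 1.240 J.
Photons incident: 1.240 / 4.822×10⁻¹⁹ = 2.572×10¹⁸, i.e. 2.572×10¹⁸/6.022×10²³ = 4.271×10⁻⁶ mol.
Fraction absorbed: 1 − 10^(−0.165) = 0.3161.
Photons absorbed: 0.3161 × 4.271×10⁻⁶ = 1.350×10⁻⁶ mol.
Φ = 9.59×10⁻⁷ mol / 1.350×10⁻⁶ mol photons = 0.710.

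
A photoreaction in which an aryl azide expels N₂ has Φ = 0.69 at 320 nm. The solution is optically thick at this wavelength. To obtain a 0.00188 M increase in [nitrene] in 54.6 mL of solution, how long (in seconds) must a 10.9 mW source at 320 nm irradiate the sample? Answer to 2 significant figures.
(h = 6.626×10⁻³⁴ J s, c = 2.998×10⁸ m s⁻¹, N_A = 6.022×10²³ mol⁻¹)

t ≈ 5100 s

Product: (0.00188 M)(0.0546 L) = 1.026×10⁻⁴ mol.
Photons that must be absorbed: 1.026×10⁻⁴ / 0.69 = 1.487×10⁻⁴ mol.
Photon energy: hc/λ = 6.208×10⁻¹⁹ J; per mole, 3.738×10⁵ J mol⁻¹.
Energy required: 1.487×10⁻⁴ × 3.738×10⁵ = 55.58 J.
Time: 55.58 J / 0.0109 W = 5100 s.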